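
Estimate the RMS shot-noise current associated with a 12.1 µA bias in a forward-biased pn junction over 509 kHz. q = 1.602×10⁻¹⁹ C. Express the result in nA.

1.40 nA

I_n = √(2qI·B)
2qI·B = 2 × 1.602×10⁻¹⁹ × 1.21×10⁻⁵ × 5.09×10⁵ = 1.97×10⁻¹⁸ A²
I_n = √(1.97×10⁻¹⁸) = 1.40×10⁻⁹ A = 1.40 nA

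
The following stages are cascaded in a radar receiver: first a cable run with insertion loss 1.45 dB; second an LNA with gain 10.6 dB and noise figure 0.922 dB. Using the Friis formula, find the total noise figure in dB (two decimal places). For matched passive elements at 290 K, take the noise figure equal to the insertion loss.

Convert to linear (a loss of L dB is a gain of −L dB): F_i = 10^(NF_i/10), G_i = 10^(G_i,dB/10)
  Stage 1: F_1 = 10^(1.45/10) = 1.396, G_1 = 10^(−1.45/10) = 0.7161
  Stage 2: F_2 = 10^(0.922/10) = 1.237, G_2 = 10^(10.6/10) = 11.48
Friis cascade:
  F = 1.396 + (1.237 − 1)/0.7161 = 1.727
NF = 10 log₁₀(1.727) = 2.37 dB

2.37 dB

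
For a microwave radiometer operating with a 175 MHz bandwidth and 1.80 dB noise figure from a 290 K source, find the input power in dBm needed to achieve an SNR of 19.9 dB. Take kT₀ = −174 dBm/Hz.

−69.9 dBm

Sensitivity = −174 + 10 log₁₀(B) + NF + SNR_min
= −174 + 82.43 + 1.80 + 19.9
= −69.87 dBm → −69.9 dBm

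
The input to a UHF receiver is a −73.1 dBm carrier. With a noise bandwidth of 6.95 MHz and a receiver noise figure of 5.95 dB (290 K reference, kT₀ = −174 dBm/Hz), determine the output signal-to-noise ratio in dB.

Noise floor: N = −174 + 10 log₁₀(B) + NF
10 log₁₀(6.95×10⁶) = 68.42 dB
N = −174 + 68.42 + 5.95 = −99.63 dBm
SNR = P_sig − N = −73.1 − (−99.63) = 26.53 dB → 26.5 dB

26.5 dB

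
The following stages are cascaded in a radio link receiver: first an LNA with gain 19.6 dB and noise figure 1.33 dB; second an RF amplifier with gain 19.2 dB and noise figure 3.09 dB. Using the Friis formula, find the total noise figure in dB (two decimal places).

Convert to linear (a loss of L dB is a gain of −L dB): F_i = 10^(NF_i/10), G_i = 10^(G_i,dB/10)
  Stage 1: F_1 = 10^(1.33/10) = 1.358, G_1 = 10^(19.6/10) = 91.20
  Stage 2: F_2 = 10^(3.09/10) = 2.037, G_2 = 10^(19.2/10) = 83.18
Friis cascade:
  F = 1.358 + (2.037 − 1)/91.20 = 1.370
NF = 10 log₁₀(1.370) = 1.37 dB

1.37 dB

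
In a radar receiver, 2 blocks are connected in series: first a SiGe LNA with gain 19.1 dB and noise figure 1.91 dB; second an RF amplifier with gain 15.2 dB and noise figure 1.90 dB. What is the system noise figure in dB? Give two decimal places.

1.93 dB

Convert to linear (a loss of L dB is a gain of −L dB): F_i = 10^(NF_i/10), G_i = 10^(G_i,dB/10)
  Stage 1: F_1 = 10^(1.91/10) = 1.552, G_1 = 10^(19.1/10) = 81.28
  Stage 2: F_2 = 10^(1.90/10) = 1.549, G_2 = 10^(15.2/10) = 33.11
Friis cascade:
  F = 1.552 + (1.549 − 1)/81.28 = 1.559
NF = 10 log₁₀(1.559) = 1.93 dB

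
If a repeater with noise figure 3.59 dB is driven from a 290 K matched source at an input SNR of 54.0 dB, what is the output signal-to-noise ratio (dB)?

By definition F = SNR_in/SNR_out, so in dB: SNR_out = SNR_in − NF
SNR_out = 54.0 − 3.59 = 50.41 dB

50.41 dB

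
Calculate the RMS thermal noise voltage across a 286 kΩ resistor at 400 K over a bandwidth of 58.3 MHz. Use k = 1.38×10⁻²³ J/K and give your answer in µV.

607 µV

V_n = √(4kTRB)
4kTRB = 4 × 1.38×10⁻²³ × 400 × 2.86×10⁵ × 5.83×10⁷ = 3.68×10⁻⁷ V²
V_n = √(3.68×10⁻⁷) = 6.07×10⁻⁴ V = 607 µV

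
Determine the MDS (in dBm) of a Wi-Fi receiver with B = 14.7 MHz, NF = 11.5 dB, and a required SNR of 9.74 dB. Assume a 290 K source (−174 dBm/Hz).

Sensitivity = −174 + 10 log₁₀(B) + NF + SNR_min
= −174 + 71.67 + 11.5 + 9.74
= −81.09 dBm → −81.1 dBm

−81.1 dBm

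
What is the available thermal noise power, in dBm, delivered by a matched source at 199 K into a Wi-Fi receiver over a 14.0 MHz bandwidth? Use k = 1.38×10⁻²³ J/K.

−104.2 dBm

P_n = kTB = 1.38×10⁻²³ × 199 × 1.40×10⁷ = 3.84×10⁻¹⁴ W
In dBm: 10 log₁₀(3.84×10⁻¹⁴ / 10⁻³) = −104.2 dBm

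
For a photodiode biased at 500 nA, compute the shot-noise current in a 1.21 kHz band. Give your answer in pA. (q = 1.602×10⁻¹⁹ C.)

13.9 pA

I_n = √(2qI·B)
2qI·B = 2 × 1.602×10⁻¹⁹ × 5.00×10⁻⁷ × 1.21×10³ = 1.94×10⁻²² A²
I_n = √(1.94×10⁻²²) = 1.39×10⁻¹¹ A = 13.9 pA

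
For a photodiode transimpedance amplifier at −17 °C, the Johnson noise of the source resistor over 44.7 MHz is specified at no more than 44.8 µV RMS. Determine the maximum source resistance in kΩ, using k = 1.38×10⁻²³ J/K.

T = −17 °C + 273.15 = 256.15 K
Johnson–Nyquist: V_n = √(4kTRB) ⇒ R = V_n² / (4kTB)
4kTB = 4 × 1.38×10⁻²³ × 256.15 × 4.47×10⁷ = 6.32×10⁻¹³
R = (4.48×10⁻⁵)² / 6.32×10⁻¹³ = 3.18×10³ Ω = 3.18 kΩ

3.18 kΩ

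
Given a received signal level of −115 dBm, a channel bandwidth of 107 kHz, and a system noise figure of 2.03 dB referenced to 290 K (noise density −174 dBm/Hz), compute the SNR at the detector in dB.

Noise floor: N = −174 + 10 log₁₀(B) + NF
10 log₁₀(1.07×10⁵) = 50.29 dB
N = −174 + 50.29 + 2.03 = −121.68 dBm
SNR = P_sig − N = −115 − (−121.68) = 6.68 dB → 6.7 dB

6.7 dB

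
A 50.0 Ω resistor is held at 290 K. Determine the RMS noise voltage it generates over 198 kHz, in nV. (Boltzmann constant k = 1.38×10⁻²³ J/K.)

398 nV

V_n = √(4kTRB)
4kTRB = 4 × 1.38×10⁻²³ × 290 × 5.00×10¹ × 1.98×10⁵ = 1.58×10⁻¹³ V²
V_n = √(1.58×10⁻¹³) = 3.98×10⁻⁷ V = 398 nV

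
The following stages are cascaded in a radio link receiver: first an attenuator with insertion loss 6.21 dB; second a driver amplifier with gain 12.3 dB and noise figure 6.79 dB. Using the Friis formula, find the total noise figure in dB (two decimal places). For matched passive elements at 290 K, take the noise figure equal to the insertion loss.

13.00 dB

Convert to linear (a loss of L dB is a gain of −L dB): F_i = 10^(NF_i/10), G_i = 10^(G_i,dB/10)
  Stage 1: F_1 = 10^(6.21/10) = 4.178, G_1 = 10^(−6.21/10) = 0.2393
  Stage 2: F_2 = 10^(6.79/10) = 4.775, G_2 = 10^(12.3/10) = 16.98
Friis cascade:
  F = 4.178 + (4.775 − 1)/0.2393 = 19.95
NF = 10 log₁₀(19.95) = 13.00 dB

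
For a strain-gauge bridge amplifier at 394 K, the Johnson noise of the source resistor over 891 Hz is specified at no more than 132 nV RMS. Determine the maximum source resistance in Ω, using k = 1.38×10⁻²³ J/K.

899 Ω

Johnson–Nyquist: V_n = √(4kTRB) ⇒ R = V_n² / (4kTB)
4kTB = 4 × 1.38×10⁻²³ × 394 × 8.91×10² = 1.94×10⁻¹⁷
R = (1.32×10⁻⁷)² / 1.94×10⁻¹⁷ = 8.99×10² Ω = 899 Ω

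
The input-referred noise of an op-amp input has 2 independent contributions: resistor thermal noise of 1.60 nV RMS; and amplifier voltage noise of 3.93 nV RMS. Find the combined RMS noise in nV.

4.24 nV

Uncorrelated sources add in power (mean-square): V_tot = √(ΣV_i²)
V_tot = √[(1.60×10⁻⁹)² + (3.93×10⁻⁹)²] = 4.24×10⁻⁹ V = 4.24 nV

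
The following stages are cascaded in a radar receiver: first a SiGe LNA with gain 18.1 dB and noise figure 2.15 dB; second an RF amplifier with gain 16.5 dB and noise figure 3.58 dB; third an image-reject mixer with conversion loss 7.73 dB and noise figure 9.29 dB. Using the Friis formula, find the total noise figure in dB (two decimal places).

2.21 dB

Convert to linear (a loss of L dB is a gain of −L dB): F_i = 10^(NF_i/10), G_i = 10^(G_i,dB/10)
  Stage 1: F_1 = 10^(2.15/10) = 1.641, G_1 = 10^(18.1/10) = 64.57
  Stage 2: F_2 = 10^(3.58/10) = 2.280, G_2 = 10^(16.5/10) = 44.67
  Stage 3: F_3 = 10^(9.29/10) = 8.492, G_3 = 10^(−7.73/10) = 0.1687
Friis cascade:
  F = 1.641 + (2.280 − 1)/64.57 + (8.492 − 1)/2884 = 1.663
NF = 10 log₁₀(1.663) = 2.21 dB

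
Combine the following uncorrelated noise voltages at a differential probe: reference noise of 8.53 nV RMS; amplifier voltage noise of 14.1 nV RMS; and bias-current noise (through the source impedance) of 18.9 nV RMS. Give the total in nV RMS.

Uncorrelated sources add in power (mean-square): V_tot = √(ΣV_i²)
V_tot = √[(8.53×10⁻⁹)² + (1.41×10⁻⁸)² + (1.89×10⁻⁸)²] = 2.51×10⁻⁸ V = 25.1 nV

25.1 nV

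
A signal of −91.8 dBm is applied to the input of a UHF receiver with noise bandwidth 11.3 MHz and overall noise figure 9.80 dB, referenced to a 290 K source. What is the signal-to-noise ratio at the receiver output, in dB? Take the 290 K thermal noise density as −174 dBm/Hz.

Noise floor: N = −174 + 10 log₁₀(B) + NF
10 log₁₀(1.13×10⁷) = 70.53 dB
N = −174 + 70.53 + 9.80 = −93.67 dBm
SNR = P_sig − N = −91.8 − (−93.67) = 1.87 dB → 1.9 dB

1.9 dB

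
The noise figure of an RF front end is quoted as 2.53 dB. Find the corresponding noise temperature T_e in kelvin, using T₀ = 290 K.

F = 10^(2.53/10) = 1.79061
T_e = (F − 1)·T₀ = (1.79061 − 1) × 290 = 229 K

229 K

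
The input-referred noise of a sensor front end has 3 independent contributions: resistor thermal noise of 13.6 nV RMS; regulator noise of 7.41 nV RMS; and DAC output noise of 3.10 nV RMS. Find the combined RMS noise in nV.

Uncorrelated sources add in power (mean-square): V_tot = √(ΣV_i²)
V_tot = √[(1.36×10⁻⁸)² + (7.41×10⁻⁹)² + (3.10×10⁻⁹)²] = 1.58×10⁻⁸ V = 15.8 nV

15.8 nV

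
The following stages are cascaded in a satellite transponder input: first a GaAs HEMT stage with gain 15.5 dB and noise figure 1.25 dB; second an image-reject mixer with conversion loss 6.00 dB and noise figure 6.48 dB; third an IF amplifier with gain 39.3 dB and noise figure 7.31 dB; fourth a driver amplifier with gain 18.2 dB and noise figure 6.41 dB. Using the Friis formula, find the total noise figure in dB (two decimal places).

Convert to linear (a loss of L dB is a gain of −L dB): F_i = 10^(NF_i/10), G_i = 10^(G_i,dB/10)
  Stage 1: F_1 = 10^(1.25/10) = 1.334, G_1 = 10^(15.5/10) = 35.48
  Stage 2: F_2 = 10^(6.48/10) = 4.446, G_2 = 10^(−6.00/10) = 0.2512
  Stage 3: F_3 = 10^(7.31/10) = 5.383, G_3 = 10^(39.3/10) = 8511
  Stage 4: F_4 = 10^(6.41/10) = 4.375, G_4 = 10^(18.2/10) = 66.07
Friis cascade:
  F = 1.334 + (4.446 − 1)/35.48 + (5.383 − 1)/8.913 + (4.375 − 1)/7.586×10⁴ = 1.922
NF = 10 log₁₀(1.922) = 2.84 dB

2.84 dB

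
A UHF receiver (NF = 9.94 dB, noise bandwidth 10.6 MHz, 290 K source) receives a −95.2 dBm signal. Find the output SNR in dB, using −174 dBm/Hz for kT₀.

−1.4 dB

Noise floor: N = −174 + 10 log₁₀(B) + NF
10 log₁₀(1.06×10⁷) = 70.25 dB
N = −174 + 70.25 + 9.94 = −93.81 dBm
SNR = P_sig − N = −95.2 − (−93.81) = −1.39 dB → −1.4 dB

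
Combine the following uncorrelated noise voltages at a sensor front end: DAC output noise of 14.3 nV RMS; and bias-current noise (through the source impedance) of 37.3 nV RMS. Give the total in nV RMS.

39.9 nV

Uncorrelated sources add in power (mean-square): V_tot = √(ΣV_i²)
V_tot = √[(1.43×10⁻⁸)² + (3.73×10⁻⁸)²] = 3.99×10⁻⁸ V = 39.9 nV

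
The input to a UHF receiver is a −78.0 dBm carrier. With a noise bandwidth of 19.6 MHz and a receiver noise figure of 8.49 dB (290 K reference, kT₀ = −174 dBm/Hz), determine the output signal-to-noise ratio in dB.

Noise floor: N = −174 + 10 log₁₀(B) + NF
10 log₁₀(1.96×10⁷) = 72.92 dB
N = −174 + 72.92 + 8.49 = −92.59 dBm
SNR = P_sig − N = −78.0 − (−92.59) = 14.59 dB → 14.6 dB

14.6 dB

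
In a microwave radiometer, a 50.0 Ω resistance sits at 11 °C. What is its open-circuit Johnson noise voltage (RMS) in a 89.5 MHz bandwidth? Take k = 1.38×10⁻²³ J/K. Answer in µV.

T = 11 °C + 273.15 = 284.15 K
V_n = √(4kTRB)
4kTRB = 4 × 1.38×10⁻²³ × 284.15 × 5.00×10¹ × 8.95×10⁷ = 7.02×10⁻¹¹ V²
V_n = √(7.02×10⁻¹¹) = 8.38×10⁻⁶ V = 8.38 µV

8.38 µV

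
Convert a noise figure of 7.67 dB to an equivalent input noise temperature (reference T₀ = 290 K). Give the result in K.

1406 K

F = 10^(7.67/10) = 5.8479
T_e = (F − 1)·T₀ = (5.8479 − 1) × 290 = 1406 K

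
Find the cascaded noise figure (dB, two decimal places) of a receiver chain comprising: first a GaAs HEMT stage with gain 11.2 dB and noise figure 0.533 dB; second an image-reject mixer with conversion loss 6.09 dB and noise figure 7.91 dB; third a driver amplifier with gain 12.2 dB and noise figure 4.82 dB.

Convert to linear (a loss of L dB is a gain of −L dB): F_i = 10^(NF_i/10), G_i = 10^(G_i,dB/10)
  Stage 1: F_1 = 10^(0.533/10) = 1.131, G_1 = 10^(11.2/10) = 13.18
  Stage 2: F_2 = 10^(7.91/10) = 6.180, G_2 = 10^(−6.09/10) = 0.2460
  Stage 3: F_3 = 10^(4.82/10) = 3.034, G_3 = 10^(12.2/10) = 16.60
Friis cascade:
  F = 1.131 + (6.180 − 1)/13.18 + (3.034 − 1)/3.243 = 2.151
NF = 10 log₁₀(2.151) = 3.33 dB

3.33 dB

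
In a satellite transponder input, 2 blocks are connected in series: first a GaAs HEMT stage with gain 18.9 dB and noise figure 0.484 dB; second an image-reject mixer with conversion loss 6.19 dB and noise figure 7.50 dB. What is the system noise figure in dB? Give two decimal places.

Convert to linear (a loss of L dB is a gain of −L dB): F_i = 10^(NF_i/10), G_i = 10^(G_i,dB/10)
  Stage 1: F_1 = 10^(0.484/10) = 1.118, G_1 = 10^(18.9/10) = 77.62
  Stage 2: F_2 = 10^(7.50/10) = 5.623, G_2 = 10^(−6.19/10) = 0.2404
Friis cascade:
  F = 1.118 + (5.623 − 1)/77.62 = 1.177
NF = 10 log₁₀(1.177) = 0.71 dB

0.71 dB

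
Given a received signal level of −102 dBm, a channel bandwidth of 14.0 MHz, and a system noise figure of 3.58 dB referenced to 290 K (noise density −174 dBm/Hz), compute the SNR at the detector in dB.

−3.0 dB

Noise floor: N = −174 + 10 log₁₀(B) + NF
10 log₁₀(1.40×10⁷) = 71.46 dB
N = −174 + 71.46 + 3.58 = −98.96 dBm
SNR = P_sig − N = −102 − (−98.96) = −3.04 dB → −3.0 dB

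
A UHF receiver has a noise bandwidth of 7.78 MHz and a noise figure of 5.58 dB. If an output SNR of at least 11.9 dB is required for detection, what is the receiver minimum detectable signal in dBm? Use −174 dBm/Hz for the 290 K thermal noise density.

−87.6 dBm

Sensitivity = −174 + 10 log₁₀(B) + NF + SNR_min
= −174 + 68.91 + 5.58 + 11.9
= −87.61 dBm → −87.6 dBm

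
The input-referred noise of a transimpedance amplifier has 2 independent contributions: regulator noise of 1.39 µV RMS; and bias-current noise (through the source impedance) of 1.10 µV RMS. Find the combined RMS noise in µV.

Uncorrelated sources add in power (mean-square): V_tot = √(ΣV_i²)
V_tot = √[(1.39×10⁻⁶)² + (1.10×10⁻⁶)²] = 1.77×10⁻⁶ V = 1.77 µV

1.77 µV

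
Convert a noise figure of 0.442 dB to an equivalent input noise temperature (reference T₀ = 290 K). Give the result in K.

31.1 K

F = 10^(0.442/10) = 1.10713
T_e = (F − 1)·T₀ = (1.10713 − 1) × 290 = 31.1 K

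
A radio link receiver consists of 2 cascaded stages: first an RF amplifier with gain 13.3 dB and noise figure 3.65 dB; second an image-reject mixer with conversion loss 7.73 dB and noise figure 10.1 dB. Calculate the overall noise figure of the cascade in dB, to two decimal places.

Convert to linear (a loss of L dB is a gain of −L dB): F_i = 10^(NF_i/10), G_i = 10^(G_i,dB/10)
  Stage 1: F_1 = 10^(3.65/10) = 2.317, G_1 = 10^(13.3/10) = 21.38
  Stage 2: F_2 = 10^(10.1/10) = 10.23, G_2 = 10^(−7.73/10) = 0.1687
Friis cascade:
  F = 2.317 + (10.23 − 1)/21.38 = 2.749
NF = 10 log₁₀(2.749) = 4.39 dB

4.39 dB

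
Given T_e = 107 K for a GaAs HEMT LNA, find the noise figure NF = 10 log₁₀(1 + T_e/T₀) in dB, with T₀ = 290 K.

1.36 dB

F = 1 + T_e/T₀ = 1 + 107/290 = 1.36897
NF = 10 log₁₀(1.36897) = 1.36 dB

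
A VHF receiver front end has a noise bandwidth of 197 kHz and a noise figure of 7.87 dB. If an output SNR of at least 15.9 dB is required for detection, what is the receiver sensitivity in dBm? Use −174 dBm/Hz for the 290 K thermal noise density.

−97.3 dBm

Sensitivity = −174 + 10 log₁₀(B) + NF + SNR_min
= −174 + 52.94 + 7.87 + 15.9
= −97.29 dBm → −97.3 dBm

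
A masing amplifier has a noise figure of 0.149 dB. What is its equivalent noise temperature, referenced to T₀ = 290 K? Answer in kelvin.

10.1 K

F = 10^(0.149/10) = 1.0349
T_e = (F − 1)·T₀ = (1.0349 − 1) × 290 = 10.1 K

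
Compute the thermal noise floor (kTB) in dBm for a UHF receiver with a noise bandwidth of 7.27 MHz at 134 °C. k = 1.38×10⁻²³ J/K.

T = 134 °C + 273.15 = 407.15 K
P_n = kTB = 1.38×10⁻²³ × 407.15 × 7.27×10⁶ = 4.08×10⁻¹⁴ W
In dBm: 10 log₁₀(4.08×10⁻¹⁴ / 10⁻³) = −103.9 dBm

−103.9 dBm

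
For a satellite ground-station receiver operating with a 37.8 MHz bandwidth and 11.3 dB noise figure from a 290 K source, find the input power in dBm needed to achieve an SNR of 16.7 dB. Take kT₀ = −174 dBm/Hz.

−70.2 dBm

Sensitivity = −174 + 10 log₁₀(B) + NF + SNR_min
= −174 + 75.77 + 11.3 + 16.7
= −70.23 dBm → −70.2 dBm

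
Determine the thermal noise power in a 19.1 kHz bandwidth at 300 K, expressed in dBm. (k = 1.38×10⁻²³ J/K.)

−131.0 dBm

P_n = kTB = 1.38×10⁻²³ × 300 × 1.91×10⁴ = 7.91×10⁻¹⁷ W
In dBm: 10 log₁₀(7.91×10⁻¹⁷ / 10⁻³) = −131.0 dBm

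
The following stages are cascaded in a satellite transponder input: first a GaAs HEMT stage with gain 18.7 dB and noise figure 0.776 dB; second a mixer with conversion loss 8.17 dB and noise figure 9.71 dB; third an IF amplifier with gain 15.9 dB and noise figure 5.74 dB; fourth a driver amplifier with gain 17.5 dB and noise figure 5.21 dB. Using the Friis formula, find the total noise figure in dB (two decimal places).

1.92 dB

Convert to linear (a loss of L dB is a gain of −L dB): F_i = 10^(NF_i/10), G_i = 10^(G_i,dB/10)
  Stage 1: F_1 = 10^(0.776/10) = 1.196, G_1 = 10^(18.7/10) = 74.13
  Stage 2: F_2 = 10^(9.71/10) = 9.354, G_2 = 10^(−8.17/10) = 0.1524
  Stage 3: F_3 = 10^(5.74/10) = 3.750, G_3 = 10^(15.9/10) = 38.90
  Stage 4: F_4 = 10^(5.21/10) = 3.319, G_4 = 10^(17.5/10) = 56.23
Friis cascade:
  F = 1.196 + (9.354 − 1)/74.13 + (3.750 − 1)/11.30 + (3.319 − 1)/439.5 = 1.557
NF = 10 log₁₀(1.557) = 1.92 dB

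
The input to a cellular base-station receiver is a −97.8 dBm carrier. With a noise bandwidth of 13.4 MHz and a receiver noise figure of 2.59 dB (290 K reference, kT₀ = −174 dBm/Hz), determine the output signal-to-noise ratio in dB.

2.3 dB

Noise floor: N = −174 + 10 log₁₀(B) + NF
10 log₁₀(1.34×10⁷) = 71.27 dB
N = −174 + 71.27 + 2.59 = −100.14 dBm
SNR = P_sig − N = −97.8 − (−100.14) = 2.34 dB → 2.3 dB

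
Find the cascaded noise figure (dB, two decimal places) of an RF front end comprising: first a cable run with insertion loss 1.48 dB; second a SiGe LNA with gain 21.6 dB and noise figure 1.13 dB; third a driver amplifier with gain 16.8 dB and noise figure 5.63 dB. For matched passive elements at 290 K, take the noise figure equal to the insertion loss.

2.67 dB

Convert to linear (a loss of L dB is a gain of −L dB): F_i = 10^(NF_i/10), G_i = 10^(G_i,dB/10)
  Stage 1: F_1 = 10^(1.48/10) = 1.406, G_1 = 10^(−1.48/10) = 0.7112
  Stage 2: F_2 = 10^(1.13/10) = 1.297, G_2 = 10^(21.6/10) = 144.5
  Stage 3: F_3 = 10^(5.63/10) = 3.656, G_3 = 10^(16.8/10) = 47.86
Friis cascade:
  F = 1.406 + (1.297 − 1)/0.7112 + (3.656 − 1)/102.8 = 1.850
NF = 10 log₁₀(1.850) = 2.67 dB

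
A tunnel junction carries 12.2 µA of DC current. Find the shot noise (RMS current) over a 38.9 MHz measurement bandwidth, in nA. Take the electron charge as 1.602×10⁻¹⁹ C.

I_n = √(2qI·B)
2qI·B = 2 × 1.602×10⁻¹⁹ × 1.22×10⁻⁵ × 3.89×10⁷ = 1.52×10⁻¹⁶ A²
I_n = √(1.52×10⁻¹⁶) = 1.23×10⁻⁸ A = 12.3 nA

12.3 nA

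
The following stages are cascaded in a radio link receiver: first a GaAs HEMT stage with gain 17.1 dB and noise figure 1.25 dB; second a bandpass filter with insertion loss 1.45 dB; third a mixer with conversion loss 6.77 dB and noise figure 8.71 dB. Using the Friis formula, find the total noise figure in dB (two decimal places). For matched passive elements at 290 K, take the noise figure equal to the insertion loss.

Convert to linear (a loss of L dB is a gain of −L dB): F_i = 10^(NF_i/10), G_i = 10^(G_i,dB/10)
  Stage 1: F_1 = 10^(1.25/10) = 1.334, G_1 = 10^(17.1/10) = 51.29
  Stage 2: F_2 = 10^(1.45/10) = 1.396, G_2 = 10^(−1.45/10) = 0.7161
  Stage 3: F_3 = 10^(8.71/10) = 7.430, G_3 = 10^(−6.77/10) = 0.2104
Friis cascade:
  F = 1.334 + (1.396 − 1)/51.29 + (7.430 − 1)/36.73 = 1.516
NF = 10 log₁₀(1.516) = 1.81 dB

1.81 dB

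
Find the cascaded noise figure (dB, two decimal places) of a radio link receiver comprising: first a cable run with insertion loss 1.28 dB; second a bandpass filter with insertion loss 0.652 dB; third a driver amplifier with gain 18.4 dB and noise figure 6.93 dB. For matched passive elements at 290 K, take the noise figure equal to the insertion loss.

8.86 dB

Convert to linear (a loss of L dB is a gain of −L dB): F_i = 10^(NF_i/10), G_i = 10^(G_i,dB/10)
  Stage 1: F_1 = 10^(1.28/10) = 1.343, G_1 = 10^(−1.28/10) = 0.7447
  Stage 2: F_2 = 10^(0.652/10) = 1.162, G_2 = 10^(−0.652/10) = 0.8606
  Stage 3: F_3 = 10^(6.93/10) = 4.932, G_3 = 10^(18.4/10) = 69.18
Friis cascade:
  F = 1.343 + (1.162 − 1)/0.7447 + (4.932 − 1)/0.6409 = 7.695
NF = 10 log₁₀(7.695) = 8.86 dB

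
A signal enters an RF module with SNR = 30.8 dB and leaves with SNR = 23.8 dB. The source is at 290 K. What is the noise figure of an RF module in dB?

NF (dB) = SNR_in(dB) − SNR_out(dB) when the source is at T₀
NF = 30.8 − 23.8 = 7.0 dB

7.0 dB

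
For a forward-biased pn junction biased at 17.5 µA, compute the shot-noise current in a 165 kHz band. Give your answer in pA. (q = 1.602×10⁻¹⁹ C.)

I_n = √(2qI·B)
2qI·B = 2 × 1.602×10⁻¹⁹ × 1.75×10⁻⁵ × 1.65×10⁵ = 9.25×10⁻¹⁹ A²
I_n = √(9.25×10⁻¹⁹) = 9.62×10⁻¹⁰ A = 962 pA

962 pA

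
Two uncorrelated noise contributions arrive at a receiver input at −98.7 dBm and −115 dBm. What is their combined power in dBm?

Convert to linear, add, convert back:
P₁ = 1.35×10⁻¹³ W, P₂ = 3.16×10⁻¹⁵ W
P_tot = 1.38×10⁻¹³ W → 10 log₁₀(P_tot / 10⁻³) = −98.6 dBm

−98.6 dBm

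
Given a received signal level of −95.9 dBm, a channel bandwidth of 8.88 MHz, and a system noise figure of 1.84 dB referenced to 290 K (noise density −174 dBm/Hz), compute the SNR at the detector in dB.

Noise floor: N = −174 + 10 log₁₀(B) + NF
10 log₁₀(8.88×10⁶) = 69.48 dB
N = −174 + 69.48 + 1.84 = −102.68 dBm
SNR = P_sig − N = −95.9 − (−102.68) = 6.78 dB → 6.8 dB

6.8 dB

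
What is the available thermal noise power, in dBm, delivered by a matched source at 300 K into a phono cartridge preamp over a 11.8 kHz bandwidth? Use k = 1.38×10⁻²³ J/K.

P_n = kTB = 1.38×10⁻²³ × 300 × 1.18×10⁴ = 4.89×10⁻¹⁷ W
In dBm: 10 log₁₀(4.89×10⁻¹⁷ / 10⁻³) = −133.1 dBm

−133.1 dBm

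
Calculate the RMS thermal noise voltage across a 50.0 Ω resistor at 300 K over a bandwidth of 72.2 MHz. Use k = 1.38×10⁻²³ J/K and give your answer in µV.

7.73 µV

V_n = √(4kTRB)
4kTRB = 4 × 1.38×10⁻²³ × 300 × 5.00×10¹ × 7.22×10⁷ = 5.98×10⁻¹¹ V²
V_n = √(5.98×10⁻¹¹) = 7.73×10⁻⁶ V = 7.73 µV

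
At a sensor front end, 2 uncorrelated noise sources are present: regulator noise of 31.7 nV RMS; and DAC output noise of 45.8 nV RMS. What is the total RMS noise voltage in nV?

Uncorrelated sources add in power (mean-square): V_tot = √(ΣV_i²)
V_tot = √[(3.17×10⁻⁸)² + (4.58×10⁻⁸)²] = 5.57×10⁻⁸ V = 55.7 nV

55.7 nV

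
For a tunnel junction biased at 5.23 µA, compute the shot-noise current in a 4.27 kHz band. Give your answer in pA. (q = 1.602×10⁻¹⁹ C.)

84.6 pA

I_n = √(2qI·B)
2qI·B = 2 × 1.602×10⁻¹⁹ × 5.23×10⁻⁶ × 4.27×10³ = 7.16×10⁻²¹ A²
I_n = √(7.16×10⁻²¹) = 8.46×10⁻¹¹ A = 84.6 pA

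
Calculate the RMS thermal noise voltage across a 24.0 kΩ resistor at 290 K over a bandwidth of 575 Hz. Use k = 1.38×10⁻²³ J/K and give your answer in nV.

V_n = √(4kTRB)
4kTRB = 4 × 1.38×10⁻²³ × 290 × 2.40×10⁴ × 5.75×10² = 2.21×10⁻¹³ V²
V_n = √(2.21×10⁻¹³) = 4.70×10⁻⁷ V = 470 nV

470 nV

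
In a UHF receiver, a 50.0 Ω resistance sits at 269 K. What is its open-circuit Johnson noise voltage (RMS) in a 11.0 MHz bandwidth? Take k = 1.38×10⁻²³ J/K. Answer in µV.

2.86 µV

V_n = √(4kTRB)
4kTRB = 4 × 1.38×10⁻²³ × 269 × 5.00×10¹ × 1.10×10⁷ = 8.17×10⁻¹² V²
V_n = √(8.17×10⁻¹²) = 2.86×10⁻⁶ V = 2.86 µV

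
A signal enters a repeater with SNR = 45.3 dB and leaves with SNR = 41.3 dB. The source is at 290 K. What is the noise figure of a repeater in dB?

NF (dB) = SNR_in(dB) − SNR_out(dB) when the source is at T₀
NF = 45.3 − 41.3 = 4.0 dB

4.0 dB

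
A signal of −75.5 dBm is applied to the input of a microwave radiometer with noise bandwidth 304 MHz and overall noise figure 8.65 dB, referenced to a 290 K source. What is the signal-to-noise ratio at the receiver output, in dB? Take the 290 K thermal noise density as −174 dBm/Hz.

5.0 dB

Noise floor: N = −174 + 10 log₁₀(B) + NF
10 log₁₀(3.04×10⁸) = 84.83 dB
N = −174 + 84.83 + 8.65 = −80.52 dBm
SNR = P_sig − N = −75.5 − (−80.52) = 5.02 dB → 5.0 dB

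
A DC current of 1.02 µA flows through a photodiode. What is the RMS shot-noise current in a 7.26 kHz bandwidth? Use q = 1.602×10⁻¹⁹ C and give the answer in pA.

48.7 pA

I_n = √(2qI·B)
2qI·B = 2 × 1.602×10⁻¹⁹ × 1.02×10⁻⁶ × 7.26×10³ = 2.37×10⁻²¹ A²
I_n = √(2.37×10⁻²¹) = 4.87×10⁻¹¹ A = 48.7 pA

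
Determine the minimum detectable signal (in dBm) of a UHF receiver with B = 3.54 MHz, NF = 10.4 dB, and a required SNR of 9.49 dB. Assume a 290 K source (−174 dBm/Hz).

Sensitivity = −174 + 10 log₁₀(B) + NF + SNR_min
= −174 + 65.49 + 10.4 + 9.49
= −88.62 dBm → −88.6 dBm

−88.6 dBm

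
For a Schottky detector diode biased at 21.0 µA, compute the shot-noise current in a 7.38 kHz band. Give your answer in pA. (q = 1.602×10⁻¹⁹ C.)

223 pA

I_n = √(2qI·B)
2qI·B = 2 × 1.602×10⁻¹⁹ × 2.10×10⁻⁵ × 7.38×10³ = 4.97×10⁻²⁰ A²
I_n = √(4.97×10⁻²⁰) = 2.23×10⁻¹⁰ A = 223 pA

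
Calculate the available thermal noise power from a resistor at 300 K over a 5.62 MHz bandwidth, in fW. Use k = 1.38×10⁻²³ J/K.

23.3 fW

P_n = kTB = 1.38×10⁻²³ × 300 × 5.62×10⁶ = 2.33×10⁻¹⁴ W = 23.3 fW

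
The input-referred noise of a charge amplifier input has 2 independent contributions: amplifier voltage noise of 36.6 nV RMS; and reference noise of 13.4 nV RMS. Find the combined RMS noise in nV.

39.0 nV

Uncorrelated sources add in power (mean-square): V_tot = √(ΣV_i²)
V_tot = √[(3.66×10⁻⁸)² + (1.34×10⁻⁸)²] = 3.90×10⁻⁸ V = 39.0 nV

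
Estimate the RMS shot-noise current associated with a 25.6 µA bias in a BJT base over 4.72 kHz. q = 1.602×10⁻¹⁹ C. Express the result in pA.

197 pA

I_n = √(2qI·B)
2qI·B = 2 × 1.602×10⁻¹⁹ × 2.56×10⁻⁵ × 4.72×10³ = 3.87×10⁻²⁰ A²
I_n = √(3.87×10⁻²⁰) = 1.97×10⁻¹⁰ A = 197 pA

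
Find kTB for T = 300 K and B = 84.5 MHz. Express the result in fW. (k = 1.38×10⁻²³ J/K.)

P_n = kTB = 1.38×10⁻²³ × 300 × 8.45×10⁷ = 3.50×10⁻¹³ W = 350 fW

350 fW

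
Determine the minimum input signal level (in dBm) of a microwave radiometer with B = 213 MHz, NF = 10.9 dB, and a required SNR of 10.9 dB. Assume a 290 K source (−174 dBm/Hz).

−68.9 dBm

Sensitivity = −174 + 10 log₁₀(B) + NF + SNR_min
= −174 + 83.28 + 10.9 + 10.9
= −68.92 dBm → −68.9 dBm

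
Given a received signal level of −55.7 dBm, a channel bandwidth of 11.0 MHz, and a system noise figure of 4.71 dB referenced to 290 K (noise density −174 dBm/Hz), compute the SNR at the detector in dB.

Noise floor: N = −174 + 10 log₁₀(B) + NF
10 log₁₀(1.10×10⁷) = 70.41 dB
N = −174 + 70.41 + 4.71 = −98.88 dBm
SNR = P_sig − N = −55.7 − (−98.88) = 43.18 dB → 43.2 dB

43.2 dB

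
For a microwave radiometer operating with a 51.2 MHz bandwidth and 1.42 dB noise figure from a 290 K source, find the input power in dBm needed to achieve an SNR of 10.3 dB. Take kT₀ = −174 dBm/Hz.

Sensitivity = −174 + 10 log₁₀(B) + NF + SNR_min
= −174 + 77.09 + 1.42 + 10.3
= −85.19 dBm → −85.2 dBm

−85.2 dBm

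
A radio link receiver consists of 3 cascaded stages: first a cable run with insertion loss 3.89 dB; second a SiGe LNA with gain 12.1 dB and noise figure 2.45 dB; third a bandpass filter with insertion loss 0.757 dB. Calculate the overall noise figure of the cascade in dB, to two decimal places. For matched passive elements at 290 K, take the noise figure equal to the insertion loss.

6.37 dB

Convert to linear (a loss of L dB is a gain of −L dB): F_i = 10^(NF_i/10), G_i = 10^(G_i,dB/10)
  Stage 1: F_1 = 10^(3.89/10) = 2.449, G_1 = 10^(−3.89/10) = 0.4083
  Stage 2: F_2 = 10^(2.45/10) = 1.758, G_2 = 10^(12.1/10) = 16.22
  Stage 3: F_3 = 10^(0.757/10) = 1.190, G_3 = 10^(−0.757/10) = 0.8400
Friis cascade:
  F = 2.449 + (1.758 − 1)/0.4083 + (1.190 − 1)/6.622 = 4.334
NF = 10 log₁₀(4.334) = 6.37 dB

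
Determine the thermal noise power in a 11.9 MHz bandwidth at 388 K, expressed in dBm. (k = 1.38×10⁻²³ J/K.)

−102.0 dBm

P_n = kTB = 1.38×10⁻²³ × 388 × 1.19×10⁷ = 6.37×10⁻¹⁴ W
In dBm: 10 log₁₀(6.37×10⁻¹⁴ / 10⁻³) = −102.0 dBm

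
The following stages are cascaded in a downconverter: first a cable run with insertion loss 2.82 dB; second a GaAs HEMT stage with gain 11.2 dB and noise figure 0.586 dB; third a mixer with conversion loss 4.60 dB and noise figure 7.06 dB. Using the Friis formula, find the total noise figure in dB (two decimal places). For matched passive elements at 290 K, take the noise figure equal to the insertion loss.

4.45 dB

Convert to linear (a loss of L dB is a gain of −L dB): F_i = 10^(NF_i/10), G_i = 10^(G_i,dB/10)
  Stage 1: F_1 = 10^(2.82/10) = 1.914, G_1 = 10^(−2.82/10) = 0.5224
  Stage 2: F_2 = 10^(0.586/10) = 1.144, G_2 = 10^(11.2/10) = 13.18
  Stage 3: F_3 = 10^(7.06/10) = 5.082, G_3 = 10^(−4.60/10) = 0.3467
Friis cascade:
  F = 1.914 + (1.144 − 1)/0.5224 + (5.082 − 1)/6.887 = 2.783
NF = 10 log₁₀(2.783) = 4.45 dB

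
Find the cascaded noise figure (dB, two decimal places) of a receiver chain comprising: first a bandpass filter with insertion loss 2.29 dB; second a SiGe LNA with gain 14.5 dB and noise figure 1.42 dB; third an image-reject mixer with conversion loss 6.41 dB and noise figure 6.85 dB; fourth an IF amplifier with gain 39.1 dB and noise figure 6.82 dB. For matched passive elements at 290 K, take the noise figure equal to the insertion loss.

5.54 dB

Convert to linear (a loss of L dB is a gain of −L dB): F_i = 10^(NF_i/10), G_i = 10^(G_i,dB/10)
  Stage 1: F_1 = 10^(2.29/10) = 1.694, G_1 = 10^(−2.29/10) = 0.5902
  Stage 2: F_2 = 10^(1.42/10) = 1.387, G_2 = 10^(14.5/10) = 28.18
  Stage 3: F_3 = 10^(6.85/10) = 4.842, G_3 = 10^(−6.41/10) = 0.2286
  Stage 4: F_4 = 10^(6.82/10) = 4.808, G_4 = 10^(39.1/10) = 8128
Friis cascade:
  F = 1.694 + (1.387 − 1)/0.5902 + (4.842 − 1)/16.63 + (4.808 − 1)/3.802 = 3.582
NF = 10 log₁₀(3.582) = 5.54 dB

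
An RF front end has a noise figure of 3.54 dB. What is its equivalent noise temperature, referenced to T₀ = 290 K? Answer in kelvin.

F = 10^(3.54/10) = 2.25944
T_e = (F − 1)·T₀ = (2.25944 − 1) × 290 = 365 K

365 K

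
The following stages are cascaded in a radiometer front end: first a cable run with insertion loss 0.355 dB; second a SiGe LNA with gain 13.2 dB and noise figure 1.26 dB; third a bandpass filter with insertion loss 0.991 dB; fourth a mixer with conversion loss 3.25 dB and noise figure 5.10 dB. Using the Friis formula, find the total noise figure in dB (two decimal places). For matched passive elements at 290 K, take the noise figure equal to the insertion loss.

2.07 dB

Convert to linear (a loss of L dB is a gain of −L dB): F_i = 10^(NF_i/10), G_i = 10^(G_i,dB/10)
  Stage 1: F_1 = 10^(0.355/10) = 1.085, G_1 = 10^(−0.355/10) = 0.9215
  Stage 2: F_2 = 10^(1.26/10) = 1.337, G_2 = 10^(13.2/10) = 20.89
  Stage 3: F_3 = 10^(0.991/10) = 1.256, G_3 = 10^(−0.991/10) = 0.7960
  Stage 4: F_4 = 10^(5.10/10) = 3.236, G_4 = 10^(−3.25/10) = 0.4732
Friis cascade:
  F = 1.085 + (1.337 − 1)/0.9215 + (1.256 − 1)/19.25 + (3.236 − 1)/15.32 = 1.610
NF = 10 log₁₀(1.610) = 2.07 dB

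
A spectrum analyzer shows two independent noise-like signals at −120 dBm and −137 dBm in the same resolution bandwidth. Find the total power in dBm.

−119.9 dBm

Convert to linear, add, convert back:
P₁ = 1.00×10⁻¹⁵ W, P₂ = 2.00×10⁻¹⁷ W
P_tot = 1.02×10⁻¹⁵ W → 10 log₁₀(P_tot / 10⁻³) = −119.9 dBm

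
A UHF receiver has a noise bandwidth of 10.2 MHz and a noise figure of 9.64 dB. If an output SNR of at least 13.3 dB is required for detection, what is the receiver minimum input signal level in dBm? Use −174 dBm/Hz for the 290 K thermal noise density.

Sensitivity = −174 + 10 log₁₀(B) + NF + SNR_min
= −174 + 70.09 + 9.64 + 13.3
= −80.97 dBm → −81.0 dBm

−81.0 dBm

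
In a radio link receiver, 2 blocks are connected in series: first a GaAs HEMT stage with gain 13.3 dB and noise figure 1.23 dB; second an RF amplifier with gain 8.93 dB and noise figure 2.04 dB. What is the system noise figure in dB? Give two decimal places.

1.32 dB

Convert to linear (a loss of L dB is a gain of −L dB): F_i = 10^(NF_i/10), G_i = 10^(G_i,dB/10)
  Stage 1: F_1 = 10^(1.23/10) = 1.327, G_1 = 10^(13.3/10) = 21.38
  Stage 2: F_2 = 10^(2.04/10) = 1.600, G_2 = 10^(8.93/10) = 7.816
Friis cascade:
  F = 1.327 + (1.600 − 1)/21.38 = 1.355
NF = 10 log₁₀(1.355) = 1.32 dB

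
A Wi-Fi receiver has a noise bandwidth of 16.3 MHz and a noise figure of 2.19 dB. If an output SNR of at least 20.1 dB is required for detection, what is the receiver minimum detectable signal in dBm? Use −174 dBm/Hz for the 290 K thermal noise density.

Sensitivity = −174 + 10 log₁₀(B) + NF + SNR_min
= −174 + 72.12 + 2.19 + 20.1
= −79.59 dBm → −79.6 dBm

−79.6 dBm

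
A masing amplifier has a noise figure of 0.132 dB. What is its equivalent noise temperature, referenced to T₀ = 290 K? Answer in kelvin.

8.95 K

F = 10^(0.132/10) = 1.03086
T_e = (F − 1)·T₀ = (1.03086 − 1) × 290 = 8.95 K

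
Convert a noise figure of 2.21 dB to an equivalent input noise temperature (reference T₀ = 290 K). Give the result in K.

F = 10^(2.21/10) = 1.66341
T_e = (F − 1)·T₀ = (1.66341 − 1) × 290 = 192 K

192 K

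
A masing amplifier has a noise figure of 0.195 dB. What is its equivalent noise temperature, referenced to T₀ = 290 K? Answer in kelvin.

F = 10^(0.195/10) = 1.04592
T_e = (F − 1)·T₀ = (1.04592 − 1) × 290 = 13.3 K

13.3 K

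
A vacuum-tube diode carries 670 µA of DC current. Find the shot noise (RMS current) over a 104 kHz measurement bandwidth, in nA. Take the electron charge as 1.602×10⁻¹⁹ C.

I_n = √(2qI·B)
2qI·B = 2 × 1.602×10⁻¹⁹ × 6.70×10⁻⁴ × 1.04×10⁵ = 2.23×10⁻¹⁷ A²
I_n = √(2.23×10⁻¹⁷) = 4.72×10⁻⁹ A = 4.72 nA

4.72 nA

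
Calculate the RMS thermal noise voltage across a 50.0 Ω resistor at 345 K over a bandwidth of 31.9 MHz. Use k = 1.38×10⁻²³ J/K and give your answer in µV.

5.51 µV

V_n = √(4kTRB)
4kTRB = 4 × 1.38×10⁻²³ × 345 × 5.00×10¹ × 3.19×10⁷ = 3.04×10⁻¹¹ V²
V_n = √(3.04×10⁻¹¹) = 5.51×10⁻⁶ V = 5.51 µV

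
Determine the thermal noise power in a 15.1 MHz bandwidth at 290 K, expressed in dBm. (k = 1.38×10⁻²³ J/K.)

P_n = kTB = 1.38×10⁻²³ × 290 × 1.51×10⁷ = 6.04×10⁻¹⁴ W
In dBm: 10 log₁₀(6.04×10⁻¹⁴ / 10⁻³) = −102.2 dBm

−102.2 dBm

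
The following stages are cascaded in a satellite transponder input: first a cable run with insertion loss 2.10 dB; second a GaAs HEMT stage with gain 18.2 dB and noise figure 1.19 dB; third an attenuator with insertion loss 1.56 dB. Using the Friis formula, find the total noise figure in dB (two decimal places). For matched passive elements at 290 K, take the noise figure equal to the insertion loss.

Convert to linear (a loss of L dB is a gain of −L dB): F_i = 10^(NF_i/10), G_i = 10^(G_i,dB/10)
  Stage 1: F_1 = 10^(2.10/10) = 1.622, G_1 = 10^(−2.10/10) = 0.6166
  Stage 2: F_2 = 10^(1.19/10) = 1.315, G_2 = 10^(18.2/10) = 66.07
  Stage 3: F_3 = 10^(1.56/10) = 1.432, G_3 = 10^(−1.56/10) = 0.6982
Friis cascade:
  F = 1.622 + (1.315 − 1)/0.6166 + (1.432 − 1)/40.74 = 2.144
NF = 10 log₁₀(2.144) = 3.31 dB

3.31 dB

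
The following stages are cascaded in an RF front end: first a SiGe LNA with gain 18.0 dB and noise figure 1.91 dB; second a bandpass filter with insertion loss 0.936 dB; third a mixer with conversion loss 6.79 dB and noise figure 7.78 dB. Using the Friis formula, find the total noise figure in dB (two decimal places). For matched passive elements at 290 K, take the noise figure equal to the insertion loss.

Convert to linear (a loss of L dB is a gain of −L dB): F_i = 10^(NF_i/10), G_i = 10^(G_i,dB/10)
  Stage 1: F_1 = 10^(1.91/10) = 1.552, G_1 = 10^(18.0/10) = 63.10
  Stage 2: F_2 = 10^(0.936/10) = 1.241, G_2 = 10^(−0.936/10) = 0.8061
  Stage 3: F_3 = 10^(7.78/10) = 5.998, G_3 = 10^(−6.79/10) = 0.2094
Friis cascade:
  F = 1.552 + (1.241 − 1)/63.10 + (5.998 − 1)/50.86 = 1.654
NF = 10 log₁₀(1.654) = 2.19 dB

2.19 dB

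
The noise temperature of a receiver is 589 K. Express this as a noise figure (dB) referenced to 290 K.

4.82 dB

F = 1 + T_e/T₀ = 1 + 589/290 = 3.03103
NF = 10 log₁₀(3.03103) = 4.82 dB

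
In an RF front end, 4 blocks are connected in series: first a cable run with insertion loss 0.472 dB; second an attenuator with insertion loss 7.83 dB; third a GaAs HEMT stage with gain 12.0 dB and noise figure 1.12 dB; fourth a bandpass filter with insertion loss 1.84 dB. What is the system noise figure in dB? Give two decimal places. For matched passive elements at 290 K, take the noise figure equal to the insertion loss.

9.53 dB

Convert to linear (a loss of L dB is a gain of −L dB): F_i = 10^(NF_i/10), G_i = 10^(G_i,dB/10)
  Stage 1: F_1 = 10^(0.472/10) = 1.115, G_1 = 10^(−0.472/10) = 0.8970
  Stage 2: F_2 = 10^(7.83/10) = 6.067, G_2 = 10^(−7.83/10) = 0.1648
  Stage 3: F_3 = 10^(1.12/10) = 1.294, G_3 = 10^(12.0/10) = 15.85
  Stage 4: F_4 = 10^(1.84/10) = 1.528, G_4 = 10^(−1.84/10) = 0.6546
Friis cascade:
  F = 1.115 + (6.067 − 1)/0.8970 + (1.294 − 1)/0.1478 + (1.528 − 1)/2.343 = 8.979
NF = 10 log₁₀(8.979) = 9.53 dB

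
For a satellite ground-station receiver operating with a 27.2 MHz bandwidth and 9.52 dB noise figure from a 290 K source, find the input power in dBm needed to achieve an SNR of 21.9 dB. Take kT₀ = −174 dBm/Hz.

Sensitivity = −174 + 10 log₁₀(B) + NF + SNR_min
= −174 + 74.35 + 9.52 + 21.9
= −68.23 dBm → −68.2 dBm

−68.2 dBm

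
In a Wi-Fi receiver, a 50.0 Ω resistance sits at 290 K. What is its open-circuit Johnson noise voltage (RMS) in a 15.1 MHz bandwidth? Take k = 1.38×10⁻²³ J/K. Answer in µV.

3.48 µV

V_n = √(4kTRB)
4kTRB = 4 × 1.38×10⁻²³ × 290 × 5.00×10¹ × 1.51×10⁷ = 1.21×10⁻¹¹ V²
V_n = √(1.21×10⁻¹¹) = 3.48×10⁻⁶ V = 3.48 µV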